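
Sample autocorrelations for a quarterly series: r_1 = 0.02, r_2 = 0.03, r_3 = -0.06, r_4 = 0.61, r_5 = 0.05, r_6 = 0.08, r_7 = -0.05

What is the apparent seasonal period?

The largest autocorrelation is r_4 = 0.61; the remaining lags stay at or below 0.08.
The dominant spike at lag 4 indicates a seasonal period of 4.

4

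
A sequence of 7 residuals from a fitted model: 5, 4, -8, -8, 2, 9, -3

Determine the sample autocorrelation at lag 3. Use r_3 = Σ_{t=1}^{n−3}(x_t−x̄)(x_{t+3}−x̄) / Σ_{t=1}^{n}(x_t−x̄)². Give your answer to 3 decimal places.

-0.300

Mean x̄ = (5 + 4 − 8 − 8 + 2 + 9 − 3)/7 = 0.1429
Σ(x_t−x̄)(x_{t+3}−x̄) = (-39.5510) + (7.1633) + (-72.1224) + (25.5918) = -78.9184
Denominator Σ(x_t−x̄)² = 262.8571
r_3 = -78.9184 / 262.8571 = -0.300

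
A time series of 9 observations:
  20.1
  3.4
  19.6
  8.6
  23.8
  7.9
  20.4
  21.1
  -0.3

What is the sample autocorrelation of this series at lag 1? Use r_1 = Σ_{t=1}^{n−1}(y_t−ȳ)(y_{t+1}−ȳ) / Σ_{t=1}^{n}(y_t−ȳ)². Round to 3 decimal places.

-0.565

Mean ȳ = (20.1 + 3.4 + 19.6 + 8.6 + 23.8 + 7.9 + 20.4 + 21.1 − 0.3)/9 = 13.8444
Numerator Σ_{t=1}^{8}(y_t−ȳ)(y_{t+1}−ȳ) = -361.0564
Denominator Σ(y_t−ȳ)² = 638.9822
r_1 = -361.0564 / 638.9822 = -0.565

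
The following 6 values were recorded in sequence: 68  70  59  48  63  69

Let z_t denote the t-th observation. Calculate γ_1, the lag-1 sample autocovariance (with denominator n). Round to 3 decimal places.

10.829

Mean z̄ = (68 + 70 + 59 + 48 + 63 + 69)/6 = 62.8333
Deviations: 5.1667, 7.1667, -3.8333, -14.8333, 0.1667, 6.1667
Σ_{t=1}^{5}(z_t−z̄)(z_{t+1}−z̄) = 64.9722
γ_1 = 64.9722 / 6 = 10.829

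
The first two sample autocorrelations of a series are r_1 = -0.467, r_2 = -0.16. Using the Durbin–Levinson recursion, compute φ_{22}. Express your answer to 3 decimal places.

-0.484

φ_{22} = (r_2 − r_1²) / (1 − r_1²)
r_1² = (-0.467)² = 0.218089
Numerator = -0.16 − 0.2181 = -0.3781; denominator = 1 − 0.2181 = 0.7819
φ_{22} = -0.3781 / 0.7819 = -0.484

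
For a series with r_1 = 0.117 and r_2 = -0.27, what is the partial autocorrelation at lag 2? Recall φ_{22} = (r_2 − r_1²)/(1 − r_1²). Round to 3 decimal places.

-0.288

φ_{22} = (r_2 − r_1²) / (1 − r_1²)
r_1² = (0.117)² = 0.013689
Numerator = -0.27 − 0.0137 = -0.2837; denominator = 1 − 0.0137 = 0.9863
φ_{22} = -0.2837 / 0.9863 = -0.288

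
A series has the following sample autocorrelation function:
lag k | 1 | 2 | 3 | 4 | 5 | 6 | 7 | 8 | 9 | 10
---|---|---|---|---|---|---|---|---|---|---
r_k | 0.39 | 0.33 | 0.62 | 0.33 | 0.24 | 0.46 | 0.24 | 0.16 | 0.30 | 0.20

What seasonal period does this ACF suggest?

3

The largest autocorrelation is r_3 = 0.62, with a weaker echo at lag 6 (0.46); the remaining lags stay at or below 0.39. The elevated value at lag 1 (0.39), dropping to 0.33 at lag 2, reflects decaying short-term dependence rather than seasonality.
The dominant spike at lag 3 indicates a seasonal period of 3.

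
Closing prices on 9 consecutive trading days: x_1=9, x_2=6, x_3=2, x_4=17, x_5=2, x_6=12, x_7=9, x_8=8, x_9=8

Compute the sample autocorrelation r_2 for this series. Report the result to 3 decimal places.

Mean x̄ = (9 + 6 + 2 + 17 + 2 + 12 + 9 + 8 + 8)/9 = 8.1111
Numerator Σ_{t=1}^{7}(x_t−x̄)(x_{t+2}−x̄) = 41.7531
Denominator Σ(x_t−x̄)² = 174.8889
r_2 = 41.7531 / 174.8889 = 0.239

0.239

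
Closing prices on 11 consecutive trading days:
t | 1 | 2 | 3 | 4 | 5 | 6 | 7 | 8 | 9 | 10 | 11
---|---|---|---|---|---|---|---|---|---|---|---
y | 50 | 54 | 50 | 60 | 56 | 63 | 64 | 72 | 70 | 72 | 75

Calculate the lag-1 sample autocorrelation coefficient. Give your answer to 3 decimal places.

Mean ȳ = (50 + 54 + 50 + 60 + 56 + 63 + 64 + 72 + 70 + 72 + 75)/11 = 62.3636
Numerator Σ_{t=1}^{10}(y_t−ȳ)(y_{t+1}−ȳ) = 532.7769
Denominator Σ(y_t−ȳ)² = 828.5455
r_1 = 532.7769 / 828.5455 = 0.643

0.643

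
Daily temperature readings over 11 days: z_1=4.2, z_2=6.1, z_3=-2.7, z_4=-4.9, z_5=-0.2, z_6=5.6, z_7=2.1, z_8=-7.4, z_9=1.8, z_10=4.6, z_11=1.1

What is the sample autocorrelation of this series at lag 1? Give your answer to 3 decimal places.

Mean z̄ = (4.2 + 6.1 − 2.7 − 4.9 − 0.2 + 5.6 + 2.1 − 7.4 + 1.8 + 4.6 + 1.1)/11 = 0.9364
Numerator Σ_{t=1}^{10}(z_t−z̄)(z_{t+1}−z̄) = 12.9214
Denominator Σ(z_t−z̄)² = 192.6855
r_1 = 12.9214 / 192.6855 = 0.067

0.067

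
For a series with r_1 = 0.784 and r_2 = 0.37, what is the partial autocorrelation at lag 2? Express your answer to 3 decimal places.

φ_{22} = (r_2 − r_1²) / (1 − r_1²)
r_1² = (0.784)² = 0.614656
Numerator = 0.37 − 0.6147 = -0.2447; denominator = 1 − 0.6147 = 0.3853
φ_{22} = -0.2447 / 0.3853 = -0.635

-0.635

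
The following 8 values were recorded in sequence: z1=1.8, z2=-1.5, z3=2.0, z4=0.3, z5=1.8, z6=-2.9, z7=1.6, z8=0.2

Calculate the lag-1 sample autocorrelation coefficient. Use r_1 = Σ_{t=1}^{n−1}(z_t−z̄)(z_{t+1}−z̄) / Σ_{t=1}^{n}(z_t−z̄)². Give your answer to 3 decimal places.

-0.659

Mean z̄ = (1.8 − 1.5 + 2.0 + 0.3 + 1.8 − 2.9 + 1.6 + 0.2)/8 = 0.4125
Deviations from mean: 1.3875, -1.9125, 1.5875, -0.1125, 1.3875, -3.3125, 1.1875, -0.2125
Numerator Σ_{t=1}^{7}(z_t−z̄)(z_{t+1}−z̄) = -14.8064
Denominator Σ(z_t−z̄)² = 22.4688
r_1 = -14.8064 / 22.4688 = -0.659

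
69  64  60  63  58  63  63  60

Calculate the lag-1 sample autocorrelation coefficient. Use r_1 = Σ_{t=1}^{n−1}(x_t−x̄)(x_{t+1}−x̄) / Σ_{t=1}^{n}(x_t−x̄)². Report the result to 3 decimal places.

Mean x̄ = (69 + 64 + 60 + 63 + 58 + 63 + 63 + 60)/8 = 62.5000
Numerator Σ_{t=1}^{7}(x_t−x̄)(x_{t+1}−x̄) = -0.7500
Denominator Σ(x_t−x̄)² = 78.0000
r_1 = -0.7500 / 78.0000 = -0.010

-0.010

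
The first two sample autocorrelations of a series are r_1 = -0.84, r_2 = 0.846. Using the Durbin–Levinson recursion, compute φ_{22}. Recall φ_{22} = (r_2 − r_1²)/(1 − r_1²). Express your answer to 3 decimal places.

0.477

φ_{22} = (r_2 − r_1²) / (1 − r_1²)
r_1² = (-0.84)² = 0.7056
Numerator = 0.846 − 0.7056 = 0.1404; denominator = 1 − 0.7056 = 0.2944
φ_{22} = 0.1404 / 0.2944 = 0.477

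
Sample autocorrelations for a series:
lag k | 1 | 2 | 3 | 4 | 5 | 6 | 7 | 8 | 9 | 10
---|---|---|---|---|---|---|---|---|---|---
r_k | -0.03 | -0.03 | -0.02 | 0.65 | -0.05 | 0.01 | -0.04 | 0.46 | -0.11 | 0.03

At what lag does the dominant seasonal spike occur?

The largest autocorrelation is r_4 = 0.65, with a weaker echo at lag 8 (0.46); the remaining lags stay at or below 0.03.
The dominant spike at lag 4 indicates a seasonal period of 4.

4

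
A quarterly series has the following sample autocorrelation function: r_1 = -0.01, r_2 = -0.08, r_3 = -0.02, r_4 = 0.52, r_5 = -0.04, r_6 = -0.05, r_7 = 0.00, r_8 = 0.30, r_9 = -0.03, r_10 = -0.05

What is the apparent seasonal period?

4

The largest autocorrelation is r_4 = 0.52, with a weaker echo at lag 8 (0.30); the remaining lags stay at or below 0.00.
The dominant spike at lag 4 indicates a seasonal period of 4.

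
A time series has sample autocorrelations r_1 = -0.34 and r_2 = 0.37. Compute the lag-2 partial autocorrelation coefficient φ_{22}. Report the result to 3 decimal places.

0.288

φ_{22} = (r_2 − r_1²) / (1 − r_1²)
r_1² = (-0.34)² = 0.1156
Numerator = 0.37 − 0.1156 = 0.2544; denominator = 1 − 0.1156 = 0.8844
φ_{22} = 0.2544 / 0.8844 = 0.288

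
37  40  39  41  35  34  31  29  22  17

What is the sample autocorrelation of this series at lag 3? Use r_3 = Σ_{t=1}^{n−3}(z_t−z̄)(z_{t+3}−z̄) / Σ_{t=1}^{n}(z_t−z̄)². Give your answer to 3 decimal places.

0.093

Mean z̄ = (37 + 40 + 39 + 41 + 35 + 34 + 31 + 29 + 22 + 17)/10 = 32.5000
Numerator Σ_{t=1}^{7}(z_t−z̄)(z_{t+3}−z̄) = 52.7500
Denominator Σ(z_t−z̄)² = 564.5000
r_3 = 52.7500 / 564.5000 = 0.093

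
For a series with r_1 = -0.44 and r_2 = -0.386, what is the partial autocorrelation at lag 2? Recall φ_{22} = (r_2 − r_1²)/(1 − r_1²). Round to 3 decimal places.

φ_{22} = (r_2 − r_1²) / (1 − r_1²)
r_1² = (-0.44)² = 0.1936
Numerator = -0.386 − 0.1936 = -0.5796; denominator = 1 − 0.1936 = 0.8064
φ_{22} = -0.5796 / 0.8064 = -0.719

-0.719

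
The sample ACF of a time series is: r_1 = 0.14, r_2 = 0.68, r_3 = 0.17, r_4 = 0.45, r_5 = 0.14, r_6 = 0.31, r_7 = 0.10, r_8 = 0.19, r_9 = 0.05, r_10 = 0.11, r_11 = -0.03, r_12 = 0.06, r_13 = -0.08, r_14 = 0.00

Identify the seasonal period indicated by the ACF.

2

The largest autocorrelation is r_2 = 0.68, with weaker echoes at lags 4 (0.45), 6 (0.31) and 8 (0.19); the remaining lags stay at or below 0.17.
The dominant spike at lag 2 indicates a seasonal period of 2.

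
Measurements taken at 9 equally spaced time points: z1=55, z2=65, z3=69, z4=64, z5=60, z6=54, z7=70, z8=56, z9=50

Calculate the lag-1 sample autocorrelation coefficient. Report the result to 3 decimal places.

-0.025

Mean z̄ = (55 + 65 + 69 + 64 + 60 + 54 + 70 + 56 + 50)/9 = 60.3333
Numerator Σ_{t=1}^{8}(z_t−z̄)(z_{t+1}−z̄) = -10.1111
Denominator Σ(z_t−z̄)² = 398.0000
r_1 = -10.1111 / 398.0000 = -0.025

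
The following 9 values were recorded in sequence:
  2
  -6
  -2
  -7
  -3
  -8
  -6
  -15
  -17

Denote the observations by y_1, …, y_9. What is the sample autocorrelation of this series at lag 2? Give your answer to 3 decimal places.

Mean ȳ = (2 − 6 − 2 − 7 − 3 − 8 − 6 − 15 − 17)/9 = -6.8889
Σ(y_t−ȳ)(y_{t+2}−ȳ) = (43.4568) + (-0.0988) + (19.0123) + (0.1235) + (3.4568) + (9.0123) + (-8.9877) = 65.9753
Denominator Σ(y_t−ȳ)² = 288.8889
r_2 = 65.9753 / 288.8889 = 0.228

0.228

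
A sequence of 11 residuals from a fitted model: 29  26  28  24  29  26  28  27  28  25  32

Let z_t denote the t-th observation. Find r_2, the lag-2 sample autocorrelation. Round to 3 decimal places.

0.352

Mean z̄ = (29 + 26 + 28 + 24 + 29 + 26 + 28 + 27 + 28 + 25 + 32)/11 = 27.4545
Numerator Σ_{t=1}^{9}(z_t−z̄)(z_{t+2}−z̄) = 17.1322
Denominator Σ(z_t−z̄)² = 48.7273
r_2 = 17.1322 / 48.7273 = 0.352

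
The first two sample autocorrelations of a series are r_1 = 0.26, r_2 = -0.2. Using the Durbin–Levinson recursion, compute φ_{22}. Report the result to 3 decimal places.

-0.287

φ_{22} = (r_2 − r_1²) / (1 − r_1²)
r_1² = (0.26)² = 0.0676
Numerator = -0.2 − 0.0676 = -0.2676; denominator = 1 − 0.0676 = 0.9324
φ_{22} = -0.2676 / 0.9324 = -0.287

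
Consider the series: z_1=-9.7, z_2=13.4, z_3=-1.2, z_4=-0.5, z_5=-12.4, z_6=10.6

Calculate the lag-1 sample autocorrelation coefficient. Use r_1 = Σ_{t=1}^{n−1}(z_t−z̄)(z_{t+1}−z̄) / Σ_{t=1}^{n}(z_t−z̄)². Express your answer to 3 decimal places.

-0.500

Mean z̄ = (-9.7 + 13.4 − 1.2 − 0.5 − 12.4 + 10.6)/6 = 0.0333
Deviations from mean: -9.7333, 13.3667, -1.2333, -0.5333, -12.4333, 10.5667
Σ(z_t−z̄)(z_{t+1}−z̄) = (-130.1022) + (-16.4856) + (0.6578) + (6.6311) + (-131.3789) = -270.6778
Denominator Σ(z_t−z̄)² = 541.4533
r_1 = -270.6778 / 541.4533 = -0.500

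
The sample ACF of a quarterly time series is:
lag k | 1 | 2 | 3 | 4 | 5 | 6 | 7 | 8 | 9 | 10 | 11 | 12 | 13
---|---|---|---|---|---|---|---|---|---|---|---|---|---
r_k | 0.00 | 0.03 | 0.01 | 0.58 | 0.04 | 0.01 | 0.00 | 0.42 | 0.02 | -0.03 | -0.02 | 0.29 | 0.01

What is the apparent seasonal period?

4

The largest autocorrelation is r_4 = 0.58, with weaker echoes at lags 8 (0.42) and 12 (0.29); the remaining lags stay at or below 0.04.
The dominant spike at lag 4 indicates a seasonal period of 4.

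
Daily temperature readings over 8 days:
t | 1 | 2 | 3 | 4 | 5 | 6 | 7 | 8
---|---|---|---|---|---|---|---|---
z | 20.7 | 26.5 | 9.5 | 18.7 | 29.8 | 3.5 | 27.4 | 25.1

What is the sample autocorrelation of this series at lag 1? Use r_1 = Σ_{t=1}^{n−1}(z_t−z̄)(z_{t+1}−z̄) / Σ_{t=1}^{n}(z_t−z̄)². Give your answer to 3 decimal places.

-0.511

Mean z̄ = (20.7 + 26.5 + 9.5 + 18.7 + 29.8 + 3.5 + 27.4 + 25.1)/8 = 20.1500
Σ(z_t−z̄)(z_{t+1}−z̄) = (3.4925) + (-67.6275) + (15.4425) + (-13.9925) + (-160.6725) + (-120.7125) + (35.8875) = -308.1825
Denominator Σ(z_t−z̄)² = 603.5600
r_1 = -308.1825 / 603.5600 = -0.511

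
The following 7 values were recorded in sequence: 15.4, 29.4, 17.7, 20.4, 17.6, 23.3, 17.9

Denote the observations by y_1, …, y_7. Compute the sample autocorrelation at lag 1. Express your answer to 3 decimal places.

Mean ȳ = (15.4 + 29.4 + 17.7 + 20.4 + 17.6 + 23.3 + 17.9)/7 = 20.2429
Deviations from mean: -4.8429, 9.1571, -2.5429, 0.1571, -2.6429, 3.0571, -2.3429
Numerator Σ_{t=1}^{6}(y_t−ȳ)(y_{t+1}−ȳ) = -83.6890
Denominator Σ(y_t−ȳ)² = 135.6171
r_1 = -83.6890 / 135.6171 = -0.617

-0.617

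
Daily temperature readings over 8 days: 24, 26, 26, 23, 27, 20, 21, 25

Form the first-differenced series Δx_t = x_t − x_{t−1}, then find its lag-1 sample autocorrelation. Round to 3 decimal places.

-0.446

First differences Δx: 2, 0, -3, 4, -7, 1, 4
Mean of differences = 0.1429
Numerator Σ(Δx_t−Δx̄)(Δx_{t+1}−Δx̄) = -42.3061
Denominator Σ(Δx_t−Δx̄)² = 94.8571
r_1(Δx) = -42.3061 / 94.8571 = -0.446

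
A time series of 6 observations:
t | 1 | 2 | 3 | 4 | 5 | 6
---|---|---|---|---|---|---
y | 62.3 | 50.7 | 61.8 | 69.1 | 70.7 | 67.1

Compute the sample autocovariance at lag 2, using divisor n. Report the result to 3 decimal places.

Mean ȳ = (62.3 + 50.7 + 61.8 + 69.1 + 70.7 + 67.1)/6 = 63.6167
Σ_{t=1}^{4}(y_t−ȳ)(y_{t+2}−ȳ) = -62.2022
γ_2 = -62.2022 / 6 = -10.367

-10.367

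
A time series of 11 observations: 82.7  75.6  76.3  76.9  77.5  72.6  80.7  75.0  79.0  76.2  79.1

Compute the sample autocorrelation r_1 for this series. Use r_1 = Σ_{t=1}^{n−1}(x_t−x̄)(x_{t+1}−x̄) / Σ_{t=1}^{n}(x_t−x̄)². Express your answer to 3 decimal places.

Mean x̄ = (82.7 + 75.6 + 76.3 + 76.9 + 77.5 + 72.6 + 80.7 + 75.0 + 79.0 + 76.2 + 79.1)/11 = 77.4182
Numerator Σ_{t=1}^{10}(x_t−x̄)(x_{t+1}−x̄) = -38.9767
Denominator Σ(x_t−x̄)² = 79.3764
r_1 = -38.9767 / 79.3764 = -0.491

-0.491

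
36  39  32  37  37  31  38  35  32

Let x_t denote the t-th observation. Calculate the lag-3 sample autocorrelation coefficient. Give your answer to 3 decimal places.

0.590

Mean x̄ = (36 + 39 + 32 + 37 + 37 + 31 + 38 + 35 + 32)/9 = 35.2222
Numerator Σ_{t=1}^{6}(x_t−x̄)(x_{t+3}−x̄) = 39.8519
Denominator Σ(x_t−x̄)² = 67.5556
r_3 = 39.8519 / 67.5556 = 0.590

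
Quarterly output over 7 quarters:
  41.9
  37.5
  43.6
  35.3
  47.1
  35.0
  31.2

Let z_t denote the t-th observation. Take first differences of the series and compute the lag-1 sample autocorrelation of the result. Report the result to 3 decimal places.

First differences Δz: -4.4, 6.1, -8.3, 11.8, -12.1, -3.8
Mean of differences = -1.7833
Numerator Σ(Δz_t−Δz̄)(Δz_{t+1}−Δz̄) = -279.8486
Denominator Σ(Δz_t−Δz̄)² = 406.4683
r_1(Δz) = -279.8486 / 406.4683 = -0.688

-0.688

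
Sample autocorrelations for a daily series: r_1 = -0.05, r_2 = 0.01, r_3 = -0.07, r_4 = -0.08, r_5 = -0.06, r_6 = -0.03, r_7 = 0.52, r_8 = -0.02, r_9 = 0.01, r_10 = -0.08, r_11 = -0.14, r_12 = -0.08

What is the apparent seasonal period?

7

The largest autocorrelation is r_7 = 0.52; the remaining lags stay at or below 0.01.
The dominant spike at lag 7 indicates a seasonal period of 7.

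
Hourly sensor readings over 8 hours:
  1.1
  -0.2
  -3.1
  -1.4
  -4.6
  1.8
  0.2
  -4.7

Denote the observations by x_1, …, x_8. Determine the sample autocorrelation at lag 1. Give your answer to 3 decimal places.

-0.213

Mean x̄ = (1.1 − 0.2 − 3.1 − 1.4 − 4.6 + 1.8 + 0.2 − 4.7)/8 = -1.3625
Deviations from mean: 2.4625, 1.1625, -1.7375, -0.0375, -3.2375, 3.1625, 1.5625, -3.3375
Numerator Σ_{t=1}^{7}(x_t−x̄)(x_{t+1}−x̄) = -9.4827
Denominator Σ(x_t−x̄)² = 44.4988
r_1 = -9.4827 / 44.4988 = -0.213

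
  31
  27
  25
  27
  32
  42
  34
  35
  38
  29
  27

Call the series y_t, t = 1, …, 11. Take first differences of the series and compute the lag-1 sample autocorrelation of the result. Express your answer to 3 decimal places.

First differences Δy: -4, -2, 2, 5, 10, -8, 1, 3, -9, -2
Mean of differences = -0.4000
Numerator Σ(Δy_t−Δȳ)(Δy_{t+1}−Δȳ) = -29.3600
Denominator Σ(Δy_t−Δȳ)² = 306.4000
r_1(Δy) = -29.3600 / 306.4000 = -0.096

-0.096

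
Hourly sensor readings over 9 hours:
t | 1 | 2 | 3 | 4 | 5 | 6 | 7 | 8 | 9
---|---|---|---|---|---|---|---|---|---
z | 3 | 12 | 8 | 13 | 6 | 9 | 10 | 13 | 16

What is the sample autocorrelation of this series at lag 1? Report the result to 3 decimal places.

-0.109

Mean z̄ = (3 + 12 + 8 + 13 + 6 + 9 + 10 + 13 + 16)/9 = 10.0000
Numerator Σ_{t=1}^{8}(z_t−z̄)(z_{t+1}−z̄) = -14.0000
Denominator Σ(z_t−z̄)² = 128.0000
r_1 = -14.0000 / 128.0000 = -0.109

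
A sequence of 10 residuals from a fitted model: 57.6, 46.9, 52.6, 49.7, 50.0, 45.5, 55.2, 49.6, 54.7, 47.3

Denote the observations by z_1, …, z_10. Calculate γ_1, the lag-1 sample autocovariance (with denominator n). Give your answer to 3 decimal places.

-7.710

Mean z̄ = (57.6 + 46.9 + 52.6 + 49.7 + 50.0 + 45.5 + 55.2 + 49.6 + 54.7 + 47.3)/10 = 50.9100
Σ_{t=1}^{9}(z_t−z̄)(z_{t+1}−z̄) = -77.1001
γ_1 = -77.1001 / 10 = -7.710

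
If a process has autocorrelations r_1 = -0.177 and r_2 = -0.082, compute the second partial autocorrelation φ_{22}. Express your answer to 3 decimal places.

φ_{22} = (r_2 − r_1²) / (1 − r_1²)
r_1² = (-0.177)² = 0.031329
Numerator = -0.082 − 0.0313 = -0.1133; denominator = 1 − 0.0313 = 0.9687
φ_{22} = -0.1133 / 0.9687 = -0.117

-0.117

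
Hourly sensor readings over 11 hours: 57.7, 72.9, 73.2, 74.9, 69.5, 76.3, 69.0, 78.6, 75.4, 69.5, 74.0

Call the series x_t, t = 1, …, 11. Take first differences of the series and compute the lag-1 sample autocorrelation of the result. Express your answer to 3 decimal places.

First differences Δx: 15.2, 0.3, 1.7, -5.4, 6.8, -7.3, 9.6, -3.2, -5.9, 4.5
Mean of differences = 1.6300
Numerator Σ(Δx_t−Δx̄)(Δx_{t+1}−Δx̄) = -196.0549
Denominator Σ(Δx_t−Δx̄)² = 493.6010
r_1(Δx) = -196.0549 / 493.6010 = -0.397

-0.397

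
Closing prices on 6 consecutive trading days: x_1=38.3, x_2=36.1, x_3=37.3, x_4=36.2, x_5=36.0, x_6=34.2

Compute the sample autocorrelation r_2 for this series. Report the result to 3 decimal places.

0.197

Mean x̄ = (38.3 + 36.1 + 37.3 + 36.2 + 36.0 + 34.2)/6 = 36.3500
Deviations from mean: 1.9500, -0.2500, 0.9500, -0.1500, -0.3500, -2.1500
Numerator Σ_{t=1}^{4}(x_t−x̄)(x_{t+2}−x̄) = 1.8800
Denominator Σ(x_t−x̄)² = 9.5350
r_2 = 1.8800 / 9.5350 = 0.197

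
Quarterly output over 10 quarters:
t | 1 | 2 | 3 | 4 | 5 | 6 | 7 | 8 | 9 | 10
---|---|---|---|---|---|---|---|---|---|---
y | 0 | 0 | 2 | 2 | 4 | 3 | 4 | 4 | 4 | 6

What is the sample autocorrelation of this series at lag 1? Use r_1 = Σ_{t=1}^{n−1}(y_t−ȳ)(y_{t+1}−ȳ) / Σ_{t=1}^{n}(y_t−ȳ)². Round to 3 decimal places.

0.513

Mean ȳ = (0 + 0 + 2 + 2 + 4 + 3 + 4 + 4 + 4 + 6)/10 = 2.9000
Numerator Σ_{t=1}^{9}(y_t−ȳ)(y_{t+1}−ȳ) = 16.8900
Denominator Σ(y_t−ȳ)² = 32.9000
r_1 = 16.8900 / 32.9000 = 0.513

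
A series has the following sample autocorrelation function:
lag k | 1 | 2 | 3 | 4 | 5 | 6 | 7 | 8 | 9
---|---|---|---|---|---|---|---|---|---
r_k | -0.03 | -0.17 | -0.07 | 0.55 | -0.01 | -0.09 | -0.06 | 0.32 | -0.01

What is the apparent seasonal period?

The largest autocorrelation is r_4 = 0.55, with a weaker echo at lag 8 (0.32); the remaining lags stay at or below -0.01.
The dominant spike at lag 4 indicates a seasonal period of 4.

4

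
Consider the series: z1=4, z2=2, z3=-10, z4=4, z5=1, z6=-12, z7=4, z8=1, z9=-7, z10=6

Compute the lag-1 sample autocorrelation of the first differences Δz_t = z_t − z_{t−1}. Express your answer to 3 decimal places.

First differences Δz: -2, -12, 14, -3, -13, 16, -3, -8, 13
Mean of differences = 0.2222
Numerator Σ(Δz_t−Δz̄)(Δz_{t+1}−Δz̄) = -481.0494
Denominator Σ(Δz_t−Δz̄)² = 1019.5556
r_1(Δz) = -481.0494 / 1019.5556 = -0.472

-0.472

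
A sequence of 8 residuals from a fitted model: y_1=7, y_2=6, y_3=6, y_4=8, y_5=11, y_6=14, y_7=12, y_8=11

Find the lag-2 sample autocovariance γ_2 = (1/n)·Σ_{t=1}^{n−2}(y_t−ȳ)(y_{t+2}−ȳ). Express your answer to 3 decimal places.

1.574

Mean ȳ = (7 + 6 + 6 + 8 + 11 + 14 + 12 + 11)/8 = 9.3750
Deviations: -2.3750, -3.3750, -3.3750, -1.3750, 1.6250, 4.6250, 2.6250, 1.6250
Σ_{t=1}^{6}(y_t−ȳ)(y_{t+2}−ȳ) = 12.5938
γ_2 = 12.5938 / 8 = 1.574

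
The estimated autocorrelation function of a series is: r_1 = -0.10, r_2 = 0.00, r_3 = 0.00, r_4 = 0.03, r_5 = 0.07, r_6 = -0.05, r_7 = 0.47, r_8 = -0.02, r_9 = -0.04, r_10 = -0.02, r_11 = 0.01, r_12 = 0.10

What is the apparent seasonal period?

7

The largest autocorrelation is r_7 = 0.47; the remaining lags stay at or below 0.10.
The dominant spike at lag 7 indicates a seasonal period of 7.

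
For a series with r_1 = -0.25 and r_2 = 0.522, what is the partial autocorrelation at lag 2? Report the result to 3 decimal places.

0.490

φ_{22} = (r_2 − r_1²) / (1 − r_1²)
r_1² = (-0.25)² = 0.0625
Numerator = 0.522 − 0.0625 = 0.4595; denominator = 1 − 0.0625 = 0.9375
φ_{22} = 0.4595 / 0.9375 = 0.490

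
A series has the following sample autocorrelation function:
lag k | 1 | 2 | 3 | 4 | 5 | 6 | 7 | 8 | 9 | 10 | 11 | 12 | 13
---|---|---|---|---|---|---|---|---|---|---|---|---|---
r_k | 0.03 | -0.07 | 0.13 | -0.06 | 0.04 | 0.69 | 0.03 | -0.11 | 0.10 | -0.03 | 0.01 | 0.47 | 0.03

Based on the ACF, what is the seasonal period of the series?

6

The largest autocorrelation is r_6 = 0.69, with a weaker echo at lag 12 (0.47); the remaining lags stay at or below 0.13.
The dominant spike at lag 6 indicates a seasonal period of 6.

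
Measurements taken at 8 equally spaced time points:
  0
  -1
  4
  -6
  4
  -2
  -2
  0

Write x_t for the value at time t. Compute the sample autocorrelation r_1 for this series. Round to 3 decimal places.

-0.755

Mean x̄ = (0 − 1 + 4 − 6 + 4 − 2 − 2 + 0)/8 = -0.3750
Deviations from mean: 0.3750, -0.6250, 4.3750, -5.6250, 4.3750, -1.6250, -1.6250, 0.3750
Σ(x_t−x̄)(x_{t+1}−x̄) = (-0.2344) + (-2.7344) + (-24.6094) + (-24.6094) + (-7.1094) + (2.6406) + (-0.6094) = -57.2656
Denominator Σ(x_t−x̄)² = 75.8750
r_1 = -57.2656 / 75.8750 = -0.755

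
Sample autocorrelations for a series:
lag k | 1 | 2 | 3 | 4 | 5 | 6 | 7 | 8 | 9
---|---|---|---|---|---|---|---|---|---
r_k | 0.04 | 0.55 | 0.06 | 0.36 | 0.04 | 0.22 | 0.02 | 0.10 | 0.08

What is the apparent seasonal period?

2

The largest autocorrelation is r_2 = 0.55, with weaker echoes at lags 4 (0.36) and 6 (0.22); the remaining lags stay at or below 0.10.
The dominant spike at lag 2 indicates a seasonal period of 2.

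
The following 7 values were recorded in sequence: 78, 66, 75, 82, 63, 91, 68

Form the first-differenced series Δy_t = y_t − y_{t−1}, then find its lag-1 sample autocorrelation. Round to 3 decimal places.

-0.681

First differences Δy: -12, 9, 7, -19, 28, -23
Mean of differences = -1.6667
Numerator Σ(Δy_t−Δȳ)(Δy_{t+1}−Δȳ) = -1315.1111
Denominator Σ(Δy_t−Δȳ)² = 1931.3333
r_1(Δy) = -1315.1111 / 1931.3333 = -0.681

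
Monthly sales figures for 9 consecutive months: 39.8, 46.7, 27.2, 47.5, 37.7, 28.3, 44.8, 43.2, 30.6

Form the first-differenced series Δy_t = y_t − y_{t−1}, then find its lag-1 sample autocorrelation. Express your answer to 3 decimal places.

First differences Δy: 6.9, -19.5, 20.3, -9.8, -9.4, 16.5, -1.6, -12.6
Mean of differences = -1.1500
Numerator Σ(Δy_t−Δȳ)(Δy_{t+1}−Δȳ) = -803.9075
Denominator Σ(Δy_t−Δȳ)² = 1447.3400
r_1(Δy) = -803.9075 / 1447.3400 = -0.555

-0.555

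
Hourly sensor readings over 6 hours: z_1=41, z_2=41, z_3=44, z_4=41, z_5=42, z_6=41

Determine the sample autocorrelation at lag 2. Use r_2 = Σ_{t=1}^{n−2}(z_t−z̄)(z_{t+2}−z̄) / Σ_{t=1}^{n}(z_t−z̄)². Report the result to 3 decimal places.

0.015

Mean z̄ = (41 + 41 + 44 + 41 + 42 + 41)/6 = 41.6667
Deviations from mean: -0.6667, -0.6667, 2.3333, -0.6667, 0.3333, -0.6667
Σ(z_t−z̄)(z_{t+2}−z̄) = (-1.5556) + (0.4444) + (0.7778) + (0.4444) = 0.1111
Denominator Σ(z_t−z̄)² = 7.3333
r_2 = 0.1111 / 7.3333 = 0.015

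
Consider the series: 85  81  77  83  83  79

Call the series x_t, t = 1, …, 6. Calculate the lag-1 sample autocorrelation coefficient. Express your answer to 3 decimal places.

Mean x̄ = (85 + 81 + 77 + 83 + 83 + 79)/6 = 81.3333
Deviations from mean: 3.6667, -0.3333, -4.3333, 1.6667, 1.6667, -2.3333
Numerator Σ_{t=1}^{5}(x_t−x̄)(x_{t+1}−x̄) = -8.1111
Denominator Σ(x_t−x̄)² = 43.3333
r_1 = -8.1111 / 43.3333 = -0.187

-0.187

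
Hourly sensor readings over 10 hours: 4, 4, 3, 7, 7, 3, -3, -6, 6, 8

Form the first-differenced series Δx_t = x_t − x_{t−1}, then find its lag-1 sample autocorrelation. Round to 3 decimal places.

First differences Δx: 0, -1, 4, 0, -4, -6, -3, 12, 2
Mean of differences = 0.4444
Numerator Σ(Δx_t−Δx̄)(Δx_{t+1}−Δx̄) = 24.9136
Denominator Σ(Δx_t−Δx̄)² = 224.2222
r_1(Δx) = 24.9136 / 224.2222 = 0.111

0.111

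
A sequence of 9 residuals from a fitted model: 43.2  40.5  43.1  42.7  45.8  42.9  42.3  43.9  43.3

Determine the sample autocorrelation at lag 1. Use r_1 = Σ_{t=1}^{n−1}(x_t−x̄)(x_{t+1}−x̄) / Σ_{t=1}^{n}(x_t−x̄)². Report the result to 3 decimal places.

Mean x̄ = (43.2 + 40.5 + 43.1 + 42.7 + 45.8 + 42.9 + 42.3 + 43.9 + 43.3)/9 = 43.0778
Numerator Σ_{t=1}^{8}(x_t−x̄)(x_{t+1}−x̄) = -2.2116
Denominator Σ(x_t−x̄)² = 15.5756
r_1 = -2.2116 / 15.5756 = -0.142

-0.142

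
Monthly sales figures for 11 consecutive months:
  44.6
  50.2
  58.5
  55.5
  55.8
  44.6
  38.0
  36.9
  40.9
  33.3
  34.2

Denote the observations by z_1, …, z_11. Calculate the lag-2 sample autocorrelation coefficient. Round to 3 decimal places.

Mean z̄ = (44.6 + 50.2 + 58.5 + 55.5 + 55.8 + 44.6 + 38.0 + 36.9 + 40.9 + 33.3 + 34.2)/11 = 44.7727
Numerator Σ_{t=1}^{9}(z_t−z̄)(z_{t+2}−z̄) = 289.5412
Denominator Σ(z_t−z̄)² = 820.8818
r_2 = 289.5412 / 820.8818 = 0.353

0.353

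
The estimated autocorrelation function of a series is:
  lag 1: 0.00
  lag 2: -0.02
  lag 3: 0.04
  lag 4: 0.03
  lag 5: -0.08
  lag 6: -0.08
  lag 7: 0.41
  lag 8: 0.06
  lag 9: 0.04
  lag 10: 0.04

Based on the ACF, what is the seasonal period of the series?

7

The largest autocorrelation is r_7 = 0.41; the remaining lags stay at or below 0.06.
The dominant spike at lag 7 indicates a seasonal period of 7.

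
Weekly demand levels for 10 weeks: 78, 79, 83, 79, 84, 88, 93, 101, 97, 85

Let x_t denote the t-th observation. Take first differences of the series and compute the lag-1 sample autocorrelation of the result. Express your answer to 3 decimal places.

0.156

First differences Δx: 1, 4, -4, 5, 4, 5, 8, -4, -12
Mean of differences = 0.7778
Numerator Σ(Δx_t−Δx̄)(Δx_{t+1}−Δx̄) = 49.3951
Denominator Σ(Δx_t−Δx̄)² = 317.5556
r_1(Δx) = 49.3951 / 317.5556 = 0.156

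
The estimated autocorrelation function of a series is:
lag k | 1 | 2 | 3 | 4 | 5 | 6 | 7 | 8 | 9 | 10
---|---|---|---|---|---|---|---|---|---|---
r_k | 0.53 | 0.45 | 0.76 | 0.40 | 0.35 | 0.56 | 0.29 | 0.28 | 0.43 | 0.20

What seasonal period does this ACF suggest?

3

The largest autocorrelation is r_3 = 0.76, with a weaker echo at lag 6 (0.56); the remaining lags stay at or below 0.53. The elevated value at lag 1 (0.53), dropping to 0.45 at lag 2, reflects decaying short-term dependence rather than seasonality.
The dominant spike at lag 3 indicates a seasonal period of 3.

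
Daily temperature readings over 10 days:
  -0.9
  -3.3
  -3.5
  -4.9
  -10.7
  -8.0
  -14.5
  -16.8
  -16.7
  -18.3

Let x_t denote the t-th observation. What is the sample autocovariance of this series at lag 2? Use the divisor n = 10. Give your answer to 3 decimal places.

Mean x̄ = (-0.9 − 3.3 − 3.5 − 4.9 − 10.7 − 8.0 − 14.5 − 16.8 − 16.7 − 18.3)/10 = -9.7600
Σ_{t=1}^{8}(x_t−x̄)(x_{t+2}−x̄) = 174.6108
γ_2 = 174.6108 / 10 = 17.461

17.461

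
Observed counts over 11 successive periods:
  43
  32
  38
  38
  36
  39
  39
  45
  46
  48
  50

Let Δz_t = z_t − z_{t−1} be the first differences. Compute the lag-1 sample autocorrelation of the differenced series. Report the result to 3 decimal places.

-0.341

First differences Δz: -11, 6, 0, -2, 3, 0, 6, 1, 2, 2
Mean of differences = 0.7000
Numerator Σ(Δz_t−Δz̄)(Δz_{t+1}−Δz̄) = -71.6900
Denominator Σ(Δz_t−Δz̄)² = 210.1000
r_1(Δz) = -71.6900 / 210.1000 = -0.341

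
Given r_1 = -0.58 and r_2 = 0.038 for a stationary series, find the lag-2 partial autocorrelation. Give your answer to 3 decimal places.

φ_{22} = (r_2 − r_1²) / (1 − r_1²)
r_1² = (-0.58)² = 0.3364
Numerator = 0.038 − 0.3364 = -0.2984; denominator = 1 − 0.3364 = 0.6636
φ_{22} = -0.2984 / 0.6636 = -0.450

-0.450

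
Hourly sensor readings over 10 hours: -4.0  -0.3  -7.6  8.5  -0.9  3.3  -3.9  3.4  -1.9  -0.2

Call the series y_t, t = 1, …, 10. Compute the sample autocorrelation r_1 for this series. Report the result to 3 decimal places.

Mean ȳ = (-4.0 − 0.3 − 7.6 + 8.5 − 0.9 + 3.3 − 3.9 + 3.4 − 1.9 − 0.2)/10 = -0.3600
Numerator Σ_{t=1}^{9}(y_t−ȳ)(y_{t+1}−ȳ) = -103.8636
Denominator Σ(y_t−ȳ)² = 186.9240
r_1 = -103.8636 / 186.9240 = -0.556

-0.556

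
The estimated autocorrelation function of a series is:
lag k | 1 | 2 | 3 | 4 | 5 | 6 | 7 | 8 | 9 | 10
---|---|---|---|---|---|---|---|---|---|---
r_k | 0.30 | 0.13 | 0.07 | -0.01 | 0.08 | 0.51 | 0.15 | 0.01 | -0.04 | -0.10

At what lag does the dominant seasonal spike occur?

6

The largest autocorrelation is r_6 = 0.51; the remaining lags stay at or below 0.30. The elevated value at lag 1 (0.30), dropping to 0.13 at lag 2, reflects decaying short-term dependence rather than seasonality.
The dominant spike at lag 6 indicates a seasonal period of 6.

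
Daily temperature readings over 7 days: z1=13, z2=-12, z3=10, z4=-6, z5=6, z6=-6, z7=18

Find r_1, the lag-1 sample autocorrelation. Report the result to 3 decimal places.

Mean z̄ = (13 − 12 + 10 − 6 + 6 − 6 + 18)/7 = 3.2857
Σ(z_t−z̄)(z_{t+1}−z̄) = (-148.4898) + (-102.6327) + (-62.3469) + (-25.2041) + (-25.2041) + (-136.6327) = -500.5102
Denominator Σ(z_t−z̄)² = 769.4286
r_1 = -500.5102 / 769.4286 = -0.650

-0.650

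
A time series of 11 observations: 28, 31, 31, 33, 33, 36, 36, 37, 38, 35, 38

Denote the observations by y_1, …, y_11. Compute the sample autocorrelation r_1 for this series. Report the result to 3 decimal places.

Mean ȳ = (28 + 31 + 31 + 33 + 33 + 36 + 36 + 37 + 38 + 35 + 38)/11 = 34.1818
Numerator Σ_{t=1}^{10}(y_t−ȳ)(y_{t+1}−ȳ) = 58.2397
Denominator Σ(y_t−ȳ)² = 105.6364
r_1 = 58.2397 / 105.6364 = 0.551

0.551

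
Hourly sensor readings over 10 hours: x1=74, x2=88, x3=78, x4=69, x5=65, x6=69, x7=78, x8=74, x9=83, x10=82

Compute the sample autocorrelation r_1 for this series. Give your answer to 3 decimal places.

0.323

Mean x̄ = (74 + 88 + 78 + 69 + 65 + 69 + 78 + 74 + 83 + 82)/10 = 76.0000
Numerator Σ_{t=1}^{9}(x_t−x̄)(x_{t+1}−x̄) = 150.0000
Denominator Σ(x_t−x̄)² = 464.0000
r_1 = 150.0000 / 464.0000 = 0.323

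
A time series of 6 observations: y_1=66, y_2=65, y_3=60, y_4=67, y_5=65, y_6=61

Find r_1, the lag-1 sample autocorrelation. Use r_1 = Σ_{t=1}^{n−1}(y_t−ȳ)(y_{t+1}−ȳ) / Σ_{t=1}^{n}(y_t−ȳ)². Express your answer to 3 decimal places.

Mean ȳ = (66 + 65 + 60 + 67 + 65 + 61)/6 = 64.0000
Deviations from mean: 2.0000, 1.0000, -4.0000, 3.0000, 1.0000, -3.0000
Σ(y_t−ȳ)(y_{t+1}−ȳ) = (2.0000) + (-4.0000) + (-12.0000) + (3.0000) + (-3.0000) = -14.0000
Denominator Σ(y_t−ȳ)² = 40.0000
r_1 = -14.0000 / 40.0000 = -0.350

-0.350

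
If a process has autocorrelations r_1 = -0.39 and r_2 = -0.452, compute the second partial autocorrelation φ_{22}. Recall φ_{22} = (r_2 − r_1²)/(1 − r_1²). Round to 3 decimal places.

φ_{22} = (r_2 − r_1²) / (1 − r_1²)
r_1² = (-0.39)² = 0.1521
Numerator = -0.452 − 0.1521 = -0.6041; denominator = 1 − 0.1521 = 0.8479
φ_{22} = -0.6041 / 0.8479 = -0.712

-0.712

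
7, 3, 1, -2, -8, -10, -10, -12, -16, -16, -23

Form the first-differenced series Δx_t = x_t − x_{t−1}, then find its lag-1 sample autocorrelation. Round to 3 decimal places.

-0.292

First differences Δx: -4, -2, -3, -6, -2, 0, -2, -4, 0, -7
Mean of differences = -3.0000
Numerator Σ(Δx_t−Δx̄)(Δx_{t+1}−Δx̄) = -14.0000
Denominator Σ(Δx_t−Δx̄)² = 48.0000
r_1(Δx) = -14.0000 / 48.0000 = -0.292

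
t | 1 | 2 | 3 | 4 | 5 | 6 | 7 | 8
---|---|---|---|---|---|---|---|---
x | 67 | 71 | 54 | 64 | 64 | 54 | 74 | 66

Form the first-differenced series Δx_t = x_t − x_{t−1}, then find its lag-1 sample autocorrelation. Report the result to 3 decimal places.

-0.617

First differences Δx: 4, -17, 10, 0, -10, 20, -8
Mean of differences = -0.1429
Numerator Σ(Δx_t−Δx̄)(Δx_{t+1}−Δx̄) = -597.5918
Denominator Σ(Δx_t−Δx̄)² = 968.8571
r_1(Δx) = -597.5918 / 968.8571 = -0.617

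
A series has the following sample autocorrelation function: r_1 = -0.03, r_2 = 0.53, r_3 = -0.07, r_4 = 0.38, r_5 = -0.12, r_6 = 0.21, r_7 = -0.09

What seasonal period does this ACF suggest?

2

The largest autocorrelation is r_2 = 0.53, with weaker echoes at lags 4 (0.38) and 6 (0.21); the remaining lags stay at or below -0.03.
The dominant spike at lag 2 indicates a seasonal period of 2.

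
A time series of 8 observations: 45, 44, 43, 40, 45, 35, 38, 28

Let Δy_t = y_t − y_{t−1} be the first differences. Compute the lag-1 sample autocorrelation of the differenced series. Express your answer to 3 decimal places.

-0.694

First differences Δy: -1, -1, -3, 5, -10, 3, -10
Mean of differences = -2.4286
Numerator Σ(Δy_t−Δȳ)(Δy_{t+1}−Δȳ) = -141.4694
Denominator Σ(Δy_t−Δȳ)² = 203.7143
r_1(Δy) = -141.4694 / 203.7143 = -0.694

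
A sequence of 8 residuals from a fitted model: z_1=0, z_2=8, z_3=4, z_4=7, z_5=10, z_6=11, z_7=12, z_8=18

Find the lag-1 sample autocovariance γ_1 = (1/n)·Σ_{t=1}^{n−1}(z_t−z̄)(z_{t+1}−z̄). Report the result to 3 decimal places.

Mean z̄ = (0 + 8 + 4 + 7 + 10 + 11 + 12 + 18)/8 = 8.7500
Deviations: -8.7500, -0.7500, -4.7500, -1.7500, 1.2500, 2.2500, 3.2500, 9.2500
Σ_{t=1}^{7}(z_t−z̄)(z_{t+1}−z̄) = 56.4375
γ_1 = 56.4375 / 8 = 7.055

7.055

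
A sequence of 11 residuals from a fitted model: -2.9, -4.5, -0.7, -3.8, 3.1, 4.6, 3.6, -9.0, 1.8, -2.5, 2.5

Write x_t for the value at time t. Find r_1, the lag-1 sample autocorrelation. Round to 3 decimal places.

-0.152

Mean x̄ = (-2.9 − 4.5 − 0.7 − 3.8 + 3.1 + 4.6 + 3.6 − 9.0 + 1.8 − 2.5 + 2.5)/11 = -0.7091
Numerator Σ_{t=1}^{10}(x_t−x̄)(x_{t+1}−x̄) = -27.2001
Denominator Σ(x_t−x̄)² = 178.5291
r_1 = -27.2001 / 178.5291 = -0.152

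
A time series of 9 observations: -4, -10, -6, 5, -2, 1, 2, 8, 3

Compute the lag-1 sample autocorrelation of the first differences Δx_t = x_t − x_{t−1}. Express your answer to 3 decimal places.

First differences Δx: -6, 4, 11, -7, 3, 1, 6, -5
Mean of differences = 0.8750
Numerator Σ(Δx_t−Δx̄)(Δx_{t+1}−Δx̄) = -115.5156
Denominator Σ(Δx_t−Δx̄)² = 286.8750
r_1(Δx) = -115.5156 / 286.8750 = -0.403

-0.403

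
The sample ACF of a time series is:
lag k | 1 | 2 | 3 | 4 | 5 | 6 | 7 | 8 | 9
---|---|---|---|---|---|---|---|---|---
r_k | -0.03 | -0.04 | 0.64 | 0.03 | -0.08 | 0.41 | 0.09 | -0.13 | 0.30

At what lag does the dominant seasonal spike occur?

The largest autocorrelation is r_3 = 0.64, with weaker echoes at lags 6 (0.41) and 9 (0.30); the remaining lags stay at or below 0.09.
The dominant spike at lag 3 indicates a seasonal period of 3.

3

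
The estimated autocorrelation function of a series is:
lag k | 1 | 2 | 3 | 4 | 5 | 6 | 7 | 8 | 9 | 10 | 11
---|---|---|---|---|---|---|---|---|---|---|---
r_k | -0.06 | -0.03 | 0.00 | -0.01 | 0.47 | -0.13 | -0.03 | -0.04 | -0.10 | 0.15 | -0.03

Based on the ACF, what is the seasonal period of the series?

The largest autocorrelation is r_5 = 0.47, with a weaker echo at lag 10 (0.15); the remaining lags stay at or below 0.00.
The dominant spike at lag 5 indicates a seasonal period of 5.

5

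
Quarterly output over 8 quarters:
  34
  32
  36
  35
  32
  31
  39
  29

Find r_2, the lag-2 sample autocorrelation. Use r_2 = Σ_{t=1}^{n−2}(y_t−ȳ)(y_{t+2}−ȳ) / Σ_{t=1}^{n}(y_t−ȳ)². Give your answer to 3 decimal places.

-0.079

Mean ȳ = (34 + 32 + 36 + 35 + 32 + 31 + 39 + 29)/8 = 33.5000
Σ(y_t−ȳ)(y_{t+2}−ȳ) = (1.2500) + (-2.2500) + (-3.7500) + (-3.7500) + (-8.2500) + (11.2500) = -5.5000
Denominator Σ(y_t−ȳ)² = 70.0000
r_2 = -5.5000 / 70.0000 = -0.079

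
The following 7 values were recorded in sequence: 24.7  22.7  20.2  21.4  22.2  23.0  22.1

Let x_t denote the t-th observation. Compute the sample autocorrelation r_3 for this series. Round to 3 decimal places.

Mean x̄ = (24.7 + 22.7 + 20.2 + 21.4 + 22.2 + 23.0 + 22.1)/7 = 22.3286
Deviations from mean: 2.3714, 0.3714, -2.1286, -0.9286, -0.1286, 0.6714, -0.2286
Σ(x_t−x̄)(x_{t+3}−x̄) = (-2.2020) + (-0.0478) + (-1.4292) + (0.2122) = -3.4667
Denominator Σ(x_t−x̄)² = 11.6743
r_3 = -3.4667 / 11.6743 = -0.297

-0.297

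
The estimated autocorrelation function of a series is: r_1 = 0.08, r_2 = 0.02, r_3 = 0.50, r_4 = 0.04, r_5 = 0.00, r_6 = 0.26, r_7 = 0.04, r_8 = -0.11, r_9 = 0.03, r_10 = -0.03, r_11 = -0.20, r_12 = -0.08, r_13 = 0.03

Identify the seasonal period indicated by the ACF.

The largest autocorrelation is r_3 = 0.50, with a weaker echo at lag 6 (0.26); the remaining lags stay at or below 0.08.
The dominant spike at lag 3 indicates a seasonal period of 3.

3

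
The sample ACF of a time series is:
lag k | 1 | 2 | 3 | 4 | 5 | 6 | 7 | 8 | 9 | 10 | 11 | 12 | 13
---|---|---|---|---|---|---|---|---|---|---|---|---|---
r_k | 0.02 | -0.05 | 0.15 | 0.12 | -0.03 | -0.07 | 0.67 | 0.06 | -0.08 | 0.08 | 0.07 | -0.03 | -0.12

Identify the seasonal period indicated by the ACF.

The largest autocorrelation is r_7 = 0.67; the remaining lags stay at or below 0.15.
The dominant spike at lag 7 indicates a seasonal period of 7.

7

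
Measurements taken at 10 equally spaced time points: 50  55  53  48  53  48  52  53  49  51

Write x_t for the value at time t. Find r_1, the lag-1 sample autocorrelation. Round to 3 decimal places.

Mean x̄ = (50 + 55 + 53 + 48 + 53 + 48 + 52 + 53 + 49 + 51)/10 = 51.2000
Numerator Σ_{t=1}^{9}(x_t−x̄)(x_{t+1}−x̄) = -19.6400
Denominator Σ(x_t−x̄)² = 51.6000
r_1 = -19.6400 / 51.6000 = -0.381

-0.381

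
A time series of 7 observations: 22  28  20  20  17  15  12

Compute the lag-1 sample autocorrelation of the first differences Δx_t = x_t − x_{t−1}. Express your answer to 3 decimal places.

-0.574

First differences Δx: 6, -8, 0, -3, -2, -3
Mean of differences = -1.6667
Numerator Σ(Δx_t−Δx̄)(Δx_{t+1}−Δx̄) = -60.4444
Denominator Σ(Δx_t−Δx̄)² = 105.3333
r_1(Δx) = -60.4444 / 105.3333 = -0.574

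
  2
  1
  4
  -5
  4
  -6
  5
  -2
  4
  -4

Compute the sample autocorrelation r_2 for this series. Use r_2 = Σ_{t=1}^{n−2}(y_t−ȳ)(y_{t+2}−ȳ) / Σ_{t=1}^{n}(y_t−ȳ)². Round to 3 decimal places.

Mean ȳ = (2 + 1 + 4 − 5 + 4 − 6 + 5 − 2 + 4 − 4)/10 = 0.3000
Numerator Σ_{t=1}^{8}(y_t−ȳ)(y_{t+2}−ȳ) = 108.8200
Denominator Σ(y_t−ȳ)² = 158.1000
r_2 = 108.8200 / 158.1000 = 0.688

0.688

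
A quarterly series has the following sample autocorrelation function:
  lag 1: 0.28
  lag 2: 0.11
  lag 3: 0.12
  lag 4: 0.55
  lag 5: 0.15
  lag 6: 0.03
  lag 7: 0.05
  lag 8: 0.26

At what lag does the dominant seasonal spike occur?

The largest autocorrelation is r_4 = 0.55; the remaining lags stay at or below 0.28. The elevated value at lag 1 (0.28), dropping to 0.11 at lag 2, reflects decaying short-term dependence rather than seasonality.
The dominant spike at lag 4 indicates a seasonal period of 4.

4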